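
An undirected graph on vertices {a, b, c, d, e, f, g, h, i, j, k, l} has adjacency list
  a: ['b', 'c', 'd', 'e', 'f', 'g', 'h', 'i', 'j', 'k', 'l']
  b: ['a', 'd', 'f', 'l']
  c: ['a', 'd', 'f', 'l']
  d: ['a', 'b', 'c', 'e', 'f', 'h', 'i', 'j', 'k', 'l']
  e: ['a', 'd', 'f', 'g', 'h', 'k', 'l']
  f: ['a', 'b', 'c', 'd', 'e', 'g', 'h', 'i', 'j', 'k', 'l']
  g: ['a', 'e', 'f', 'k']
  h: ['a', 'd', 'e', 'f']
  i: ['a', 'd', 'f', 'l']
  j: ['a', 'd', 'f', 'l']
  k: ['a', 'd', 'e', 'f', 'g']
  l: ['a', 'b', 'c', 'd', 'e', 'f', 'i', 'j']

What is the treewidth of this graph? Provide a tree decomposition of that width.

Every bag has size at most 5, so the width is 5 − 1 = 4 and tw(G) ≤ 4. For the lower bound, the 5 vertices {a, d, e, f, h} are pairwise adjacent, and any tree decomposition puts a clique entirely inside one bag — forcing width ≥ 4. The upper and lower bounds meet at 4, so that is the treewidth.

Treewidth 4.
Bags: B1 = {a, d, e, f, l}  B2 = {a, d, f, i, l}  B3 = {a, c, d, f, l}  B4 = {a, b, d, f, l}  B5 = {a, d, e, f, h}  B6 = {a, d, f, j, l}  B7 = {a, d, e, f, k}  B8 = {a, e, f, g, k}
Tree: B1–B2, B2–B3, B2–B4, B1–B5, B3–B6, B1–B7, B7–B8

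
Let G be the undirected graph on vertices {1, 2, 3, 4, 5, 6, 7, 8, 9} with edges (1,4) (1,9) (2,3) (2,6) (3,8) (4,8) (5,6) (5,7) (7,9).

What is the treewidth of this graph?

2

A width-2 tree decomposition is:
Bags: B1 = {1, 4, 8}  B2 = {1, 8, 9}  B3 = {7, 8, 9}  B4 = {5, 7, 8}  B5 = {5, 6, 8}  B6 = {2, 6, 8}  B7 = {2, 3, 8}
Tree: B1–B2, B2–B3, B3–B4, B4–B5, B5–B6, B6–B7
Every bag has size at most 3, so the width is 3 − 1 = 2 and tw(G) ≤ 2. The edges 8–4–1–9–7–5–6–2–3–8 form a cycle, so G is not a tree and its treewidth is at least 2. The upper and lower bounds meet at 2, so that is the treewidth.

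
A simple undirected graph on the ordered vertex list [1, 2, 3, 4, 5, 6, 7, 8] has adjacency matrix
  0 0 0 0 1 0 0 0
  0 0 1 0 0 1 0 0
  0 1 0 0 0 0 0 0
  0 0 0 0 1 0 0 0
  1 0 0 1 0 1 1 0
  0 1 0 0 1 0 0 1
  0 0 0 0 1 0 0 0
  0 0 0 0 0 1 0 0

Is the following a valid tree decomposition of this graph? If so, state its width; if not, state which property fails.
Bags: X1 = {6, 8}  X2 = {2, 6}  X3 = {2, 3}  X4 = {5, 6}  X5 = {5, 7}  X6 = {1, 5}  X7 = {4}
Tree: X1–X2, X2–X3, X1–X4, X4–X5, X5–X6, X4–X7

A tree decomposition must satisfy three properties: every vertex lies in some bag; for every edge, both endpoints lie together in some bag; and for every vertex, the bags containing it form a connected subtree. Here edge (5,4) lies in no bag, so the decomposition is invalid.

No — edge (5,4) lies in no bag.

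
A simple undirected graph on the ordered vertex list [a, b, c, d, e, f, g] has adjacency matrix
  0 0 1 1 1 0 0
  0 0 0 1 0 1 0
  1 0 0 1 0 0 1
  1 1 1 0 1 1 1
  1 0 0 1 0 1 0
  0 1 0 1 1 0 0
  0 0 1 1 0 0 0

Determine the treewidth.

A width-2 tree decomposition is:
Bags: B1 = {a, d, e}  B2 = {a, c, d}  B3 = {c, d, g}  B4 = {d, e, f}  B5 = {b, d, f}
Tree: B1–B2, B2–B3, B1–B4, B4–B5
Each bag holds 3 vertices, so the decomposition has width 2, which upper-bounds the treewidth. On the other hand G contains the 3-clique {c, d, g}. A clique must lie in a single bag of any decomposition, so no decomposition can have width below 2. Therefore the treewidth is 2.

2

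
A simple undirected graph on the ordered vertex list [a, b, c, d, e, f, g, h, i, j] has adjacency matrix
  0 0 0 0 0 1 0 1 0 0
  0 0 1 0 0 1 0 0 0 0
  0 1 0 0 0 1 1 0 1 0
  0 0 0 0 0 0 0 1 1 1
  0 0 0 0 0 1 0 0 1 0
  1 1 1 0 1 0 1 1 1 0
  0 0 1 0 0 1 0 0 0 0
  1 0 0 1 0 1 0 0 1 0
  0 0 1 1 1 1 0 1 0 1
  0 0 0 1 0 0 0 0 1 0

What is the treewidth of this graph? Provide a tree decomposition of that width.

The largest bag has 3 vertices, giving width 2; this decomposition certifies tw(G) ≤ 2. Conversely, {d, i, j} is a clique of size 3, and the vertices of any clique must share a bag in every tree decomposition; so some bag has ≥ 3 vertices and tw(G) ≥ 2. Therefore the treewidth is 2.

Treewidth 2.
One optimal decomposition is:
Bags: B1 = {d, h, i}  B2 = {f, h, i}  B3 = {c, f, i}  B4 = {d, i, j}  B5 = {a, f, h}  B6 = {c, f, g}  B7 = {b, c, f}  B8 = {e, f, i}
Tree: B1–B2, B2–B3, B1–B4, B2–B5, B3–B6, B6–B7, B2–B8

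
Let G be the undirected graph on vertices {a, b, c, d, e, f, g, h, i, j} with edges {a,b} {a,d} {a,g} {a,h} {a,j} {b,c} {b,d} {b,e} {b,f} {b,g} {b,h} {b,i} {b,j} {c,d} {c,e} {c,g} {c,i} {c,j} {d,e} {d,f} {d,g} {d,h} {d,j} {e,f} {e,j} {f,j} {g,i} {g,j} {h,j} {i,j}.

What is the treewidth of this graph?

A width-4 tree decomposition is:
Bags: B1 = {b, c, d, e, j}  B2 = {b, c, d, g, j}  B3 = {b, c, g, i, j}  B4 = {a, b, d, g, j}  B5 = {a, b, d, h, j}  B6 = {b, d, e, f, j}
Tree: B1–B2, B2–B3, B2–B4, B4–B5, B1–B6
Every bag has size at most 5, so the width is 5 − 1 = 4 and tw(G) ≤ 4. For the lower bound, the 5 vertices {b, c, d, g, j} are pairwise adjacent, and any tree decomposition puts a clique entirely inside one bag — forcing width ≥ 4. Hence tw(G) = 4 exactly.

4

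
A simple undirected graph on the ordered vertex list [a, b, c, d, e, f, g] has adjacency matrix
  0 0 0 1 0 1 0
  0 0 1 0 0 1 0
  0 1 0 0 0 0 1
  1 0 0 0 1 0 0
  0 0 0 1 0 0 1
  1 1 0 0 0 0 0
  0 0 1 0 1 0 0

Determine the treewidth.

A width-2 tree decomposition is:
Bags: B1 = {c, e, g}  B2 = {c, d, e}  B3 = {a, c, d}  B4 = {a, c, f}  B5 = {b, c, f}
Tree: B1–B2, B2–B3, B3–B4, B4–B5
Every bag has size at most 3, so the width is 3 − 1 = 2 and tw(G) ≤ 2. Since c–g–e–d–a–f–b–c is a cycle in G, G is not acyclic. Forests are exactly the graphs of treewidth ≤ 1, so tw(G) ≥ 2. The upper and lower bounds meet at 2, so that is the treewidth.

2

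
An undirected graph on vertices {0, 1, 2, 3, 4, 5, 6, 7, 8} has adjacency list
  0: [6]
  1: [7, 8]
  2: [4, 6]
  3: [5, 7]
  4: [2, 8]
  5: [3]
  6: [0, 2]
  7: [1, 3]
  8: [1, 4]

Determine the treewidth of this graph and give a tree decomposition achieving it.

Treewidth 1.
One such decomposition:
Bags: B1 = {0, 6}  B2 = {2, 6}  B3 = {2, 4}  B4 = {4, 8}  B5 = {1, 8}  B6 = {1, 7}  B7 = {3, 7}  B8 = {3, 5}
Tree: B1–B2, B2–B3, B3–B4, B4–B5, B5–B6, B6–B7, B7–B8

Each bag holds 2 vertices, so the decomposition has width 1, which upper-bounds the treewidth. G has an edge, so its treewidth is at least 1. Combining the bounds, tw(G) = 1.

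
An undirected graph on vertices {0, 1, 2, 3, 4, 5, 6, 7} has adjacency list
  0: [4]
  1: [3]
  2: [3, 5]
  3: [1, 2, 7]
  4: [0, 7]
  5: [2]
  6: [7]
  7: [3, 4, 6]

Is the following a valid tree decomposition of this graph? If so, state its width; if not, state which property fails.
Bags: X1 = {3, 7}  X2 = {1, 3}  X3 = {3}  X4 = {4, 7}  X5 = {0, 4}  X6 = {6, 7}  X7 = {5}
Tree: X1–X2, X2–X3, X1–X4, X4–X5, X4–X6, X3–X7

No — vertex 2 appears in no bag.

A tree decomposition must satisfy three properties: every vertex lies in some bag; for every edge, both endpoints lie together in some bag; and for every vertex, the bags containing it form a connected subtree. Here vertex 2 appears in no bag, so the decomposition is invalid.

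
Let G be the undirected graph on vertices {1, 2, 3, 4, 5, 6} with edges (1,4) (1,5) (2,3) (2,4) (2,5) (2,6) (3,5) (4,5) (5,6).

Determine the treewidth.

A width-2 tree decomposition is:
Bags: B1 = {2, 4, 5}  B2 = {2, 5, 6}  B3 = {2, 3, 5}  B4 = {1, 4, 5}
Tree: B1–B2, B1–B3, B1–B4
Every bag has size at most 3, so the width is 3 − 1 = 2 and tw(G) ≤ 2. On the other hand G contains the 3-clique {1, 4, 5}. A clique must lie in a single bag of any decomposition, so no decomposition can have width below 2. The upper and lower bounds meet at 2, so that is the treewidth.

2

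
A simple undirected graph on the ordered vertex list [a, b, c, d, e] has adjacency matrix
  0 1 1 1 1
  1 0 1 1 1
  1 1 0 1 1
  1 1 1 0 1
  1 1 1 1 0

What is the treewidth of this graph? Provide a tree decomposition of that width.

A single bag containing all 5 vertices is trivially a valid decomposition of width 4. On the other hand G contains the 5-clique {a, b, c, d, e}. A clique must lie in a single bag of any decomposition, so no decomposition can have width below 4. Therefore the treewidth is 4.

Treewidth 4.
Bags: B1 = {a, b, c, d, e}
Tree: (single bag)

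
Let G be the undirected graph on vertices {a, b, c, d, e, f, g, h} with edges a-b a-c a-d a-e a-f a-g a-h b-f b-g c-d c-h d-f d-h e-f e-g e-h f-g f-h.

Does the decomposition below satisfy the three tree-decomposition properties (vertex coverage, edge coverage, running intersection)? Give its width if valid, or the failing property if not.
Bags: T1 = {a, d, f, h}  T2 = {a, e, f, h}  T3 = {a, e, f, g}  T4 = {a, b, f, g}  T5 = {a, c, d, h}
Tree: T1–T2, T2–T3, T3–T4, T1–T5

Checking the three conditions: (i) the bags cover all of {a, b, c, d, e, f, g, h}; (ii) for each edge, some bag contains both endpoints; (iii) the bags containing any fixed vertex form a subtree. All hold, so the decomposition is valid with width 4 − 1 = 3.

Yes; width 3.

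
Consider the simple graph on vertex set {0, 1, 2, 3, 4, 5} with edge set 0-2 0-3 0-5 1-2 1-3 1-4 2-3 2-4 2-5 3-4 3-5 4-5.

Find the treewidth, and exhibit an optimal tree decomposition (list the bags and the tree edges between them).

The largest bag has 4 vertices, giving width 3; this decomposition certifies tw(G) ≤ 3. For the lower bound, the 4 vertices {0, 2, 3, 5} are pairwise adjacent, and any tree decomposition puts a clique entirely inside one bag — forcing width ≥ 3. Therefore the treewidth is 3.

Treewidth 3.
One such decomposition:
Bags: B1 = {0, 2, 3, 5}  B2 = {2, 3, 4, 5}  B3 = {1, 2, 3, 4}
Tree: B1–B2, B2–B3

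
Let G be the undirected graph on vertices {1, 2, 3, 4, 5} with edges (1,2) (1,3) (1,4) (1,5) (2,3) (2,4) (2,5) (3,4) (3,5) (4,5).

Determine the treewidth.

A width-4 tree decomposition is:
Bags: B1 = {1, 2, 3, 4, 5}
Tree: (single bag)
With just one bag of size 5, the width is 5 − 1 = 4, so tw(G) ≤ 4. Conversely, {1, 2, 3, 4, 5} is a clique of size 5, and the vertices of any clique must share a bag in every tree decomposition; so some bag has ≥ 5 vertices and tw(G) ≥ 4. Therefore the treewidth is 4.

4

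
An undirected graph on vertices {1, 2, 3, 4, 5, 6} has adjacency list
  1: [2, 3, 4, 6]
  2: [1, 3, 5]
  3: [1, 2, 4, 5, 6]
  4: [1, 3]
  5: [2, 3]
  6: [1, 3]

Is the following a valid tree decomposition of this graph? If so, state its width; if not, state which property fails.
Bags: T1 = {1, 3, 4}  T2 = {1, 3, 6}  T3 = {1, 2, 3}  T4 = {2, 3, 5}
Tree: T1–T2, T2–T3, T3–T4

Every vertex of G appears in some bag (union = {1, 2, 3, 4, 5, 6}); every edge is covered by a bag; and for each vertex v the set of bags containing v is connected in the bag tree. The decomposition is therefore valid. The largest bag has 3 vertices, so the width is 2.

Yes; width 2.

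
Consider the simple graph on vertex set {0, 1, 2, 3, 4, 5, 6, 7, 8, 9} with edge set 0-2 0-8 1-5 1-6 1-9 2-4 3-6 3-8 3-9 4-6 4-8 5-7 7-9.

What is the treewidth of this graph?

2

A width-2 tree decomposition is:
Bags: B1 = {0, 2, 4}  B2 = {0, 4, 8}  B3 = {4, 6, 8}  B4 = {3, 6, 8}  B5 = {1, 3, 6}  B6 = {1, 3, 9}  B7 = {1, 5, 9}  B8 = {5, 7, 9}
Tree: B1–B2, B2–B3, B3–B4, B4–B5, B5–B6, B6–B7, B7–B8
Every bag has size at most 3, so the width is 3 − 1 = 2 and tw(G) ≤ 2. Since 2–0–8–4–2 is a cycle in G, G is not acyclic. Forests are exactly the graphs of treewidth ≤ 1, so tw(G) ≥ 2. Combining the bounds, tw(G) = 2.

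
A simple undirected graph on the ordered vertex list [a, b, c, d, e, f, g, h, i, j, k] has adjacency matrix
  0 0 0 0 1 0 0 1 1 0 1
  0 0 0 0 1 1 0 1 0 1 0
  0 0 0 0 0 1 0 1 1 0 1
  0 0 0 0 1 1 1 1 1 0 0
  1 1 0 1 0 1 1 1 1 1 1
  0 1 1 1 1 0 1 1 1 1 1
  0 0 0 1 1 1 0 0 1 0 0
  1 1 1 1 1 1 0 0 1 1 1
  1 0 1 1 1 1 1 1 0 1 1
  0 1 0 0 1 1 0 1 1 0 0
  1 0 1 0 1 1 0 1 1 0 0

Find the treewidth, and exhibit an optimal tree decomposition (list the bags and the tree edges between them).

Treewidth 4.
One optimal decomposition is:
Bags: B1 = {e, f, h, i, k}  B2 = {e, f, h, i, j}  B3 = {b, e, f, h, j}  B4 = {d, e, f, h, i}  B5 = {c, f, h, i, k}  B6 = {d, e, f, g, i}  B7 = {a, e, h, i, k}
Tree: B1–B2, B2–B3, B2–B4, B1–B5, B4–B6, B1–B7

The largest bag has 5 vertices, giving width 4; this decomposition certifies tw(G) ≤ 4. For the lower bound, the 5 vertices {a, e, h, i, k} are pairwise adjacent, and any tree decomposition puts a clique entirely inside one bag — forcing width ≥ 4. Hence tw(G) = 4 exactly.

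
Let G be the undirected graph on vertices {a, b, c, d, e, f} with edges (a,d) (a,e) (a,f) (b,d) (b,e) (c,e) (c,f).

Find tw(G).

A width-2 tree decomposition is:
Bags: B1 = {a, c, f}  B2 = {a, c, e}  B3 = {a, d, e}  B4 = {b, d, e}
Tree: B1–B2, B2–B3, B3–B4
Every bag has size at most 3, so the width is 3 − 1 = 2 and tw(G) ≤ 2. For the lower bound, G contains the cycle f–c–e–a–f, so G is not a forest; only forests have treewidth ≤ 1, hence tw(G) ≥ 2. Therefore the treewidth is 2.

2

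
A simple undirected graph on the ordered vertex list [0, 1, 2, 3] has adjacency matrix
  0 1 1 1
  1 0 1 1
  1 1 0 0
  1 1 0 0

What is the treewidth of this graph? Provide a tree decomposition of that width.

Treewidth 2.
One optimal decomposition is:
Bags: B1 = {0, 1, 2}  B2 = {0, 1, 3}
Tree: B1–B2

Every bag has size at most 3, so the width is 3 − 1 = 2 and tw(G) ≤ 2. For the lower bound, the 3 vertices {0, 1, 2} are pairwise adjacent, and any tree decomposition puts a clique entirely inside one bag — forcing width ≥ 2. Hence tw(G) = 2 exactly.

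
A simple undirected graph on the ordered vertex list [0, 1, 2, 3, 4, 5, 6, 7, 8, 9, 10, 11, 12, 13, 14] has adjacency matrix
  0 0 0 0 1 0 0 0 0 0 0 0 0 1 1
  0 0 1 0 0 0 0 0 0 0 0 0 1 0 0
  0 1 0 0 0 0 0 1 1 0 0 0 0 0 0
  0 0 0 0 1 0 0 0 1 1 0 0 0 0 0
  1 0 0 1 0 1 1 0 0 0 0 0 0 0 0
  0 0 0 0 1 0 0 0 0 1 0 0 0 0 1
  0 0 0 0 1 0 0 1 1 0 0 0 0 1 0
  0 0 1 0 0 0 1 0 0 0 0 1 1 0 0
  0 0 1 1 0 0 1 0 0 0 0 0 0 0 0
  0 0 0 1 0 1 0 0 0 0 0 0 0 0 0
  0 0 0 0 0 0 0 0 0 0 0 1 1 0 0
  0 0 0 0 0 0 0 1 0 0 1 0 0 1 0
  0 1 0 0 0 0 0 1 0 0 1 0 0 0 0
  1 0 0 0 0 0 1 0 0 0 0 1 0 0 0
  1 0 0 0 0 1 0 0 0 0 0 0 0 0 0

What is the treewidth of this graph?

3

A width-3 tree decomposition is:
Bags: B1 = {3, 5, 9, 14}  B2 = {3, 4, 5, 14}  B3 = {0, 3, 4, 14}  B4 = {0, 3, 4, 8}  B5 = {0, 4, 6, 8}  B6 = {0, 6, 8, 13}  B7 = {2, 6, 8, 13}  B8 = {2, 6, 7, 13}  B9 = {2, 7, 11, 13}  B10 = {1, 2, 7, 11}  B11 = {1, 7, 11, 12}  B12 = {1, 10, 11, 12}
Tree: B1–B2, B2–B3, B3–B4, B4–B5, B5–B6, B6–B7, B7–B8, B8–B9, B9–B10, B10–B11, B11–B12
Every bag has size at most 4, so the width is 4 − 1 = 3 and tw(G) ≤ 3. For the lower bound: the 4 vertex sets {5,9,14}, {3}, {4}, {0,6,8,13} are disjoint, each induces a connected subgraph, and every pair is joined by at least one edge of G. Contracting each set to a single vertex therefore yields K_{4} as a minor, and since treewidth is minor-monotone, tw(G) ≥ tw(K_{4}) = 3. The upper and lower bounds meet at 3, so that is the treewidth.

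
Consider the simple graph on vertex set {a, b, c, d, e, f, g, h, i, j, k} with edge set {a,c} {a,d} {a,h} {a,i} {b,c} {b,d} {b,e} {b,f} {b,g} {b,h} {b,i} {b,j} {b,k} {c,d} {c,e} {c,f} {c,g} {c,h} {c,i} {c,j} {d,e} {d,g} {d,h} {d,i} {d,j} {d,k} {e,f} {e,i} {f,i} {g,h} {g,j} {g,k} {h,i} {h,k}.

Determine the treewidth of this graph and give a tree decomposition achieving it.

Treewidth 4.
One optimal decomposition is:
Bags: B1 = {b, c, d, h, i}  B2 = {b, c, d, g, h}  B3 = {b, c, d, e, i}  B4 = {a, c, d, h, i}  B5 = {b, d, g, h, k}  B6 = {b, c, e, f, i}  B7 = {b, c, d, g, j}
Tree: B1–B2, B1–B3, B1–B4, B2–B5, B3–B6, B2–B7

Every bag has size at most 5, so the width is 5 − 1 = 4 and tw(G) ≤ 4. Conversely, {a, c, d, h, i} is a clique of size 5, and the vertices of any clique must share a bag in every tree decomposition; so some bag has ≥ 5 vertices and tw(G) ≥ 4. Therefore the treewidth is 4.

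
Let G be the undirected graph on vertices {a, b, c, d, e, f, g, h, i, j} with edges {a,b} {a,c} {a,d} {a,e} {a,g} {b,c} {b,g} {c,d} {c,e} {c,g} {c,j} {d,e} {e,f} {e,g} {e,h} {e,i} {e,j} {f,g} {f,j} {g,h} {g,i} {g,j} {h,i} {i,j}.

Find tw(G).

A width-3 tree decomposition is:
Bags: B1 = {a, c, e, g}  B2 = {a, c, d, e}  B3 = {c, e, g, j}  B4 = {e, f, g, j}  B5 = {e, g, i, j}  B6 = {e, g, h, i}  B7 = {a, b, c, g}
Tree: B1–B2, B1–B3, B3–B4, B3–B5, B5–B6, B1–B7
Every bag has size at most 4, so the width is 4 − 1 = 3 and tw(G) ≤ 3. Conversely, {a, c, d, e} is a clique of size 4, and the vertices of any clique must share a bag in every tree decomposition; so some bag has ≥ 4 vertices and tw(G) ≥ 3. Hence tw(G) = 3 exactly.

3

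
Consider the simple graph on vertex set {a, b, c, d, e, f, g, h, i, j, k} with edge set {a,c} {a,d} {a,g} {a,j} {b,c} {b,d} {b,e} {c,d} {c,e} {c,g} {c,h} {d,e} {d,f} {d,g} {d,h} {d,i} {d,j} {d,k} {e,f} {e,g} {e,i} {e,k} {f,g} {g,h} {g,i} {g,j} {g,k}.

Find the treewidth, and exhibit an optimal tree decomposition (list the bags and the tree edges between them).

Treewidth 3.
One optimal decomposition is:
Bags: B1 = {d, e, g, i}  B2 = {c, d, e, g}  B3 = {c, d, g, h}  B4 = {a, c, d, g}  B5 = {a, d, g, j}  B6 = {d, e, g, k}  B7 = {d, e, f, g}  B8 = {b, c, d, e}
Tree: B1–B2, B2–B3, B2–B4, B4–B5, B1–B6, B1–B7, B2–B8

Each bag holds 4 vertices, so the decomposition has width 3, which upper-bounds the treewidth. On the other hand G contains the 4-clique {a, d, g, j}. A clique must lie in a single bag of any decomposition, so no decomposition can have width below 3. Therefore the treewidth is 3.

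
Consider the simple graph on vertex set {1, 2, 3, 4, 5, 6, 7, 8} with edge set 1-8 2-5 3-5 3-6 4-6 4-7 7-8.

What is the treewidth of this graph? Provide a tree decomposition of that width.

Every bag has size at most 2, so the width is 2 − 1 = 1 and tw(G) ≤ 1. G has an edge, so its treewidth is at least 1. The upper and lower bounds meet at 1, so that is the treewidth.

Treewidth 1.
Bags: B1 = {2, 5}  B2 = {3, 5}  B3 = {3, 6}  B4 = {4, 6}  B5 = {4, 7}  B6 = {7, 8}  B7 = {1, 8}
Tree: B1–B2, B2–B3, B3–B4, B4–B5, B5–B6, B6–B7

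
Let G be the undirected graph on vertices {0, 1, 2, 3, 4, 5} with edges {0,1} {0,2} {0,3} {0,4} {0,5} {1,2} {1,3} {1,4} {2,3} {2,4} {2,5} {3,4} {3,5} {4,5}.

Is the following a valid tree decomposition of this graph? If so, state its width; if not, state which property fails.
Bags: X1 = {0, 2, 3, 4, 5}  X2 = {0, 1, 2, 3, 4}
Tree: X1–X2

Yes; width 4.

Checking the three conditions: (i) the bags cover all of {0, 1, 2, 3, 4, 5}; (ii) for each edge, some bag contains both endpoints; (iii) the bags containing any fixed vertex form a subtree. All hold, so the decomposition is valid with width 5 − 1 = 4.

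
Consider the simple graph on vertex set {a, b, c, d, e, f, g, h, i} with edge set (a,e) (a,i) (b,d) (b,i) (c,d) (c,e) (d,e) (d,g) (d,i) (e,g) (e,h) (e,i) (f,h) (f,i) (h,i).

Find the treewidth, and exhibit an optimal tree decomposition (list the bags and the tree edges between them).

Treewidth 2.
Bags: B1 = {e, h, i}  B2 = {f, h, i}  B3 = {d, e, i}  B4 = {b, d, i}  B5 = {c, d, e}  B6 = {d, e, g}  B7 = {a, e, i}
Tree: B1–B2, B1–B3, B3–B4, B3–B5, B3–B6, B3–B7

Every bag has size at most 3, so the width is 3 − 1 = 2 and tw(G) ≤ 2. Conversely, {d, e, g} is a clique of size 3, and the vertices of any clique must share a bag in every tree decomposition; so some bag has ≥ 3 vertices and tw(G) ≥ 2. The upper and lower bounds meet at 2, so that is the treewidth.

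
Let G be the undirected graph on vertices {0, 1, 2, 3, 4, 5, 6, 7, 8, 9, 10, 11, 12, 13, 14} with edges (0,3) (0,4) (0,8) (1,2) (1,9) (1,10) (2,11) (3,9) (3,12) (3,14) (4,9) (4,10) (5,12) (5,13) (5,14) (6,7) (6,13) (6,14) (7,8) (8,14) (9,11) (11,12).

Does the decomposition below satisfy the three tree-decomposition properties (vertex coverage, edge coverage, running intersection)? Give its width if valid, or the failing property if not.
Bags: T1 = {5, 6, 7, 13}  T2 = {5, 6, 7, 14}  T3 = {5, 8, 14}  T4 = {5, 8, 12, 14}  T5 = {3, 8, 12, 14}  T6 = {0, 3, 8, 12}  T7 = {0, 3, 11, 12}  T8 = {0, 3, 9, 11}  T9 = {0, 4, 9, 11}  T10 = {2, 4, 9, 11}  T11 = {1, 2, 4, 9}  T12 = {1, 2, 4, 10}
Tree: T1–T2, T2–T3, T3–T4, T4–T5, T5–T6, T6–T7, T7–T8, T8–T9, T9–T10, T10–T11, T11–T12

No — edge (7,8) lies in no bag.

A tree decomposition must satisfy three properties: every vertex lies in some bag; for every edge, both endpoints lie together in some bag; and for every vertex, the bags containing it form a connected subtree. Here edge (7,8) lies in no bag, so the decomposition is invalid.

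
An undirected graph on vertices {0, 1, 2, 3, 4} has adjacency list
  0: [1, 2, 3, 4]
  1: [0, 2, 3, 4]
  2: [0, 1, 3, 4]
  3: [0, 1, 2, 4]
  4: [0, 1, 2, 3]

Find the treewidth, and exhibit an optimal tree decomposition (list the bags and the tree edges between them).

Treewidth 4.
One such decomposition:
Bags: B1 = {0, 1, 2, 3, 4}
Tree: (single bag)

With just one bag of size 5, the width is 5 − 1 = 4, so tw(G) ≤ 4. For the lower bound, the 5 vertices {0, 1, 2, 3, 4} are pairwise adjacent, and any tree decomposition puts a clique entirely inside one bag — forcing width ≥ 4. The upper and lower bounds meet at 4, so that is the treewidth.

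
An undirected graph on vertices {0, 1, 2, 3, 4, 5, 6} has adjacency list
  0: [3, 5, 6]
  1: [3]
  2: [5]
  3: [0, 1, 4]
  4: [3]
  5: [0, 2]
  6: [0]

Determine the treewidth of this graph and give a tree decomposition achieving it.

Every bag has size at most 2, so the width is 2 − 1 = 1 and tw(G) ≤ 1. G has an edge, so its treewidth is at least 1. Hence tw(G) = 1 exactly.

Treewidth 1.
One optimal decomposition is:
Bags: B1 = {0, 5}  B2 = {0, 6}  B3 = {0, 3}  B4 = {1, 3}  B5 = {2, 5}  B6 = {3, 4}
Tree: B1–B2, B1–B3, B3–B4, B1–B5, B3–B6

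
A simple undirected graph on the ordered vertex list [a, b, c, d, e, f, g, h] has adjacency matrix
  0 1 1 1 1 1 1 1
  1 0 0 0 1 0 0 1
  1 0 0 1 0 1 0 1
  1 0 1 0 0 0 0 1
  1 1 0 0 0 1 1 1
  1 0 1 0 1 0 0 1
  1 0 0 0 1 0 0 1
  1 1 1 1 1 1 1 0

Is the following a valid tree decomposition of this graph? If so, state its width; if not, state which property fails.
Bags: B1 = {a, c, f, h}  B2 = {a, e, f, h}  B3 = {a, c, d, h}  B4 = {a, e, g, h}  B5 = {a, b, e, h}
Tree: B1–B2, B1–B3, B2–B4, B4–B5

Yes; width 3.

Checking the three conditions: (i) the bags cover all of {a, b, c, d, e, f, g, h}; (ii) for each edge, some bag contains both endpoints; (iii) the bags containing any fixed vertex form a subtree. All hold, so the decomposition is valid with width 4 − 1 = 3.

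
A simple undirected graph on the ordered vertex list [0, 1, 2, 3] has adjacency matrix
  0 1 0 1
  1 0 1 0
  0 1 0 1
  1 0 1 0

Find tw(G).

2

A width-2 tree decomposition is:
Bags: B1 = {0, 1, 3}  B2 = {1, 2, 3}
Tree: B1–B2
Each bag holds 3 vertices, so the decomposition has width 2, which upper-bounds the treewidth. The edges 3–0–1–2–3 form a cycle, so G is not a tree and its treewidth is at least 2. Combining the bounds, tw(G) = 2.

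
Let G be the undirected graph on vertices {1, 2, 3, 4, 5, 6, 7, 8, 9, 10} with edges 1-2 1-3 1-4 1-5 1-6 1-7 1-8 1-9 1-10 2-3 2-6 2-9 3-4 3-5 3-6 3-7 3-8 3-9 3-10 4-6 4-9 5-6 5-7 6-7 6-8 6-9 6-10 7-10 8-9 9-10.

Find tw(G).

4

A width-4 tree decomposition is:
Bags: B1 = {1, 3, 6, 8, 9}  B2 = {1, 2, 3, 6, 9}  B3 = {1, 3, 6, 9, 10}  B4 = {1, 3, 6, 7, 10}  B5 = {1, 3, 5, 6, 7}  B6 = {1, 3, 4, 6, 9}
Tree: B1–B2, B2–B3, B3–B4, B4–B5, B3–B6
The largest bag has 5 vertices, giving width 4; this decomposition certifies tw(G) ≤ 4. On the other hand G contains the 5-clique {1, 3, 6, 8, 9}. A clique must lie in a single bag of any decomposition, so no decomposition can have width below 4. Combining the bounds, tw(G) = 4.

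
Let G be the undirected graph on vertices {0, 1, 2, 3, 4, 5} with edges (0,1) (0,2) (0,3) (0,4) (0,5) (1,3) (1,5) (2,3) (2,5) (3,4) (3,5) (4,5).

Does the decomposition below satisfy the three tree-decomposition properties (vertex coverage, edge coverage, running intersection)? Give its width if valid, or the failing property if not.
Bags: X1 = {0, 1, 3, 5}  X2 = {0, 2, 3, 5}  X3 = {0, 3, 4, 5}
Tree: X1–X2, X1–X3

Checking the three conditions: (i) the bags cover all of {0, 1, 2, 3, 4, 5}; (ii) for each edge, some bag contains both endpoints; (iii) the bags containing any fixed vertex form a subtree. All hold, so the decomposition is valid with width 4 − 1 = 3.

Yes; width 3.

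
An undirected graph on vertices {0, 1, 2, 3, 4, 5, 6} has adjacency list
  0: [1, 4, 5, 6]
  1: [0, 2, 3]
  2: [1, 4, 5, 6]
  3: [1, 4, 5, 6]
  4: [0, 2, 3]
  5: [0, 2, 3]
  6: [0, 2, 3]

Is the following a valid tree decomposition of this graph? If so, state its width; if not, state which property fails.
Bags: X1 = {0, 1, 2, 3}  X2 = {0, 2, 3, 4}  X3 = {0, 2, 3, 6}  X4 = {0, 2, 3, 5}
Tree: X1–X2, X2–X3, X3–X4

Every vertex of G appears in some bag (union = {0, 1, 2, 3, 4, 5, 6}); every edge is covered by a bag; and for each vertex v the set of bags containing v is connected in the bag tree. The decomposition is therefore valid. The largest bag has 4 vertices, so the width is 3.

Yes; width 3.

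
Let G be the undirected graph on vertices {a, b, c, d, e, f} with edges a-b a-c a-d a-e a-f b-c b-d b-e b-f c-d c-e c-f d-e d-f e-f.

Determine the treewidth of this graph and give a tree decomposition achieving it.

A single bag containing all 6 vertices is trivially a valid decomposition of width 5. Conversely, {a, b, c, d, e, f} is a clique of size 6, and the vertices of any clique must share a bag in every tree decomposition; so some bag has ≥ 6 vertices and tw(G) ≥ 5. Combining the bounds, tw(G) = 5.

Treewidth 5.
Bags: B1 = {a, b, c, d, e, f}
Tree: (single bag)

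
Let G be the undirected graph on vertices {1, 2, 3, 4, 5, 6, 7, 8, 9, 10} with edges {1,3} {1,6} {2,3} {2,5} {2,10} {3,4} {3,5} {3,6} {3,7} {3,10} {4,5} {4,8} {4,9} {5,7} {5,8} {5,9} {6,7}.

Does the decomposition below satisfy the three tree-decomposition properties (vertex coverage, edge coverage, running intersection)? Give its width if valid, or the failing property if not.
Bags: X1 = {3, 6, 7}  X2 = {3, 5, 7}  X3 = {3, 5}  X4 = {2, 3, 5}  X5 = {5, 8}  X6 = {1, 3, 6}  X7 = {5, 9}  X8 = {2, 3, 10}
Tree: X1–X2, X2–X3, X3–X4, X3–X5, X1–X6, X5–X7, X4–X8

No — vertex 4 appears in no bag.

A tree decomposition must satisfy three properties: every vertex lies in some bag; for every edge, both endpoints lie together in some bag; and for every vertex, the bags containing it form a connected subtree. Here vertex 4 appears in no bag, so the decomposition is invalid.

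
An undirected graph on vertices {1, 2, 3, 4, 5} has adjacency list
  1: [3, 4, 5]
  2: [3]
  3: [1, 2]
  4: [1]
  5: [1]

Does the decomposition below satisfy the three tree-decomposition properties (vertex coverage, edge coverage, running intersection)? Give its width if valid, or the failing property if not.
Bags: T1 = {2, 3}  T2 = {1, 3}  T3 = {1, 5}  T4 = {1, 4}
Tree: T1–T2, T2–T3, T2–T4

Yes; width 1.

Vertex coverage: the bags together contain {1, 2, 3, 4, 5}, the full vertex set. Edge coverage: each edge of G has both endpoints in at least one bag. Running intersection: for every vertex, the bags containing it form a connected subtree. All three properties hold, so this is a valid tree decomposition of width max|bag| − 1 = 1, and hence tw(G) ≤ 1.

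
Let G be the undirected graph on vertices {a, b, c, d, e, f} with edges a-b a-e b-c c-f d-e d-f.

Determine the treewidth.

2

A width-2 tree decomposition is:
Bags: B1 = {a, b, e}  B2 = {b, c, e}  B3 = {c, e, f}  B4 = {d, e, f}
Tree: B1–B2, B2–B3, B3–B4
Every bag has size at most 3, so the width is 3 − 1 = 2 and tw(G) ≤ 2. Since e–a–b–c–f–d–e is a cycle in G, G is not acyclic. Forests are exactly the graphs of treewidth ≤ 1, so tw(G) ≥ 2. The upper and lower bounds meet at 2, so that is the treewidth.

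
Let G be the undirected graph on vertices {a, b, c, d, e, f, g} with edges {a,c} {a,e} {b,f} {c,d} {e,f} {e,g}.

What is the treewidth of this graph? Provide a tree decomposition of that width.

Treewidth 1.
One optimal decomposition is:
Bags: B1 = {a, e}  B2 = {e, f}  B3 = {b, f}  B4 = {a, c}  B5 = {e, g}  B6 = {c, d}
Tree: B1–B2, B2–B3, B1–B4, B1–B5, B4–B6

Every bag has size at most 2, so the width is 2 − 1 = 1 and tw(G) ≤ 1. Any graph with an edge has treewidth ≥ 1, and G has the edge e–a. Therefore the treewidth is 1.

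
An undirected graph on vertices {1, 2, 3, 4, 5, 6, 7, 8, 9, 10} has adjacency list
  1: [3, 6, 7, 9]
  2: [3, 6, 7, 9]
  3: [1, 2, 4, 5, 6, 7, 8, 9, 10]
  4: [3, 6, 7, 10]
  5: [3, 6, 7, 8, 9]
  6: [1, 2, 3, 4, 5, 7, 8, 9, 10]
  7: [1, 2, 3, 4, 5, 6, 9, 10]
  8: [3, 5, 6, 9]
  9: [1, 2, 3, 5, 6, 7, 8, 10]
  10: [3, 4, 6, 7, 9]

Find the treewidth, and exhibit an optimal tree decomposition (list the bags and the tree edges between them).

Treewidth 4.
One optimal decomposition is:
Bags: B1 = {3, 5, 6, 7, 9}  B2 = {3, 5, 6, 8, 9}  B3 = {2, 3, 6, 7, 9}  B4 = {1, 3, 6, 7, 9}  B5 = {3, 6, 7, 9, 10}  B6 = {3, 4, 6, 7, 10}
Tree: B1–B2, B1–B3, B3–B4, B1–B5, B5–B6

Every bag has size at most 5, so the width is 5 − 1 = 4 and tw(G) ≤ 4. On the other hand G contains the 5-clique {3, 5, 6, 8, 9}. A clique must lie in a single bag of any decomposition, so no decomposition can have width below 4. The upper and lower bounds meet at 4, so that is the treewidth.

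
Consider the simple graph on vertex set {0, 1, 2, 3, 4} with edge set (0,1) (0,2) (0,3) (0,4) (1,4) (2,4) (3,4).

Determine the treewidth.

2

A width-2 tree decomposition is:
Bags: B1 = {0, 2, 4}  B2 = {0, 1, 4}  B3 = {0, 3, 4}
Tree: B1–B2, B2–B3
Each bag holds 3 vertices, so the decomposition has width 2, which upper-bounds the treewidth. Conversely, {0, 1, 4} is a clique of size 3, and the vertices of any clique must share a bag in every tree decomposition; so some bag has ≥ 3 vertices and tw(G) ≥ 2. Combining the bounds, tw(G) = 2.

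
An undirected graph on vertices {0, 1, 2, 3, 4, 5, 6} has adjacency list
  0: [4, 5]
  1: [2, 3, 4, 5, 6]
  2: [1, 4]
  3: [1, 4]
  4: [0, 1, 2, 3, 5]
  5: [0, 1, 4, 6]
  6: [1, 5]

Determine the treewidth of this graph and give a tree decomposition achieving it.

Treewidth 2.
One optimal decomposition is:
Bags: B1 = {1, 3, 4}  B2 = {1, 2, 4}  B3 = {1, 4, 5}  B4 = {1, 5, 6}  B5 = {0, 4, 5}
Tree: B1–B2, B1–B3, B3–B4, B3–B5

Every bag has size at most 3, so the width is 3 − 1 = 2 and tw(G) ≤ 2. On the other hand G contains the 3-clique {0, 4, 5}. A clique must lie in a single bag of any decomposition, so no decomposition can have width below 2. The upper and lower bounds meet at 2, so that is the treewidth.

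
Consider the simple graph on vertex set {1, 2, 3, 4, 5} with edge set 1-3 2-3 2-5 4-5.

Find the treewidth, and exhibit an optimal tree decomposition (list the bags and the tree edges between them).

Each bag holds 2 vertices, so the decomposition has width 1, which upper-bounds the treewidth. G has an edge, so its treewidth is at least 1. Combining the bounds, tw(G) = 1.

Treewidth 1.
One such decomposition:
Bags: B1 = {4, 5}  B2 = {2, 5}  B3 = {2, 3}  B4 = {1, 3}
Tree: B1–B2, B2–B3, B3–B4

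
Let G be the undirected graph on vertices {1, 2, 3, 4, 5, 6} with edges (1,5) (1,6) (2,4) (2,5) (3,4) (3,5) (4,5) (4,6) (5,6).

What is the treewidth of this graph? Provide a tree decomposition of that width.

Every bag has size at most 3, so the width is 3 − 1 = 2 and tw(G) ≤ 2. Conversely, {1, 5, 6} is a clique of size 3, and the vertices of any clique must share a bag in every tree decomposition; so some bag has ≥ 3 vertices and tw(G) ≥ 2. Therefore the treewidth is 2.

Treewidth 2.
One such decomposition:
Bags: B1 = {2, 4, 5}  B2 = {3, 4, 5}  B3 = {4, 5, 6}  B4 = {1, 5, 6}
Tree: B1–B2, B1–B3, B3–B4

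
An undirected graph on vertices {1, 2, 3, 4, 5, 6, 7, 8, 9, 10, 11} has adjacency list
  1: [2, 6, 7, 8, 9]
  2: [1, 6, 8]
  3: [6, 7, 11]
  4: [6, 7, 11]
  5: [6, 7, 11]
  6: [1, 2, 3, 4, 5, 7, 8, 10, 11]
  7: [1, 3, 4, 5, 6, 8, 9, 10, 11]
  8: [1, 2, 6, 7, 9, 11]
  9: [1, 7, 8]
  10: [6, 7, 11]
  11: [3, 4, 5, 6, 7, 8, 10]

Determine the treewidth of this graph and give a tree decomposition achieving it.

Every bag has size at most 4, so the width is 4 − 1 = 3 and tw(G) ≤ 3. For the lower bound, the 4 vertices {1, 7, 8, 9} are pairwise adjacent, and any tree decomposition puts a clique entirely inside one bag — forcing width ≥ 3. The upper and lower bounds meet at 3, so that is the treewidth.

Treewidth 3.
One such decomposition:
Bags: B1 = {1, 6, 7, 8}  B2 = {1, 2, 6, 8}  B3 = {6, 7, 8, 11}  B4 = {3, 6, 7, 11}  B5 = {4, 6, 7, 11}  B6 = {6, 7, 10, 11}  B7 = {1, 7, 8, 9}  B8 = {5, 6, 7, 11}
Tree: B1–B2, B1–B3, B3–B4, B4–B5, B5–B6, B1–B7, B6–B8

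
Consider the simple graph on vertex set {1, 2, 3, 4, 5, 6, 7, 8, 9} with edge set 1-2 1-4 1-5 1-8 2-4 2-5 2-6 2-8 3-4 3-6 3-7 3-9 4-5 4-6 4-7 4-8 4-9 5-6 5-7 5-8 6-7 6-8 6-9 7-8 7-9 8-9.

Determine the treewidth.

A width-4 tree decomposition is:
Bags: B1 = {4, 6, 7, 8, 9}  B2 = {4, 5, 6, 7, 8}  B3 = {2, 4, 5, 6, 8}  B4 = {1, 2, 4, 5, 8}  B5 = {3, 4, 6, 7, 9}
Tree: B1–B2, B2–B3, B3–B4, B1–B5
The largest bag has 5 vertices, giving width 4; this decomposition certifies tw(G) ≤ 4. For the lower bound, the 5 vertices {1, 2, 4, 5, 8} are pairwise adjacent, and any tree decomposition puts a clique entirely inside one bag — forcing width ≥ 4. Therefore the treewidth is 4.

4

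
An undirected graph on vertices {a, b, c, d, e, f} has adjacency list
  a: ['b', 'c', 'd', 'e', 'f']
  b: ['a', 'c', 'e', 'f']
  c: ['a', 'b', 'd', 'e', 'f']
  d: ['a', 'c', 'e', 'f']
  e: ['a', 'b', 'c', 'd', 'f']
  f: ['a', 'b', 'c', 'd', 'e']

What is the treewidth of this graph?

4

A width-4 tree decomposition is:
Bags: B1 = {a, b, c, e, f}  B2 = {a, c, d, e, f}
Tree: B1–B2
Every bag has size at most 5, so the width is 5 − 1 = 4 and tw(G) ≤ 4. For the lower bound, the 5 vertices {a, c, d, e, f} are pairwise adjacent, and any tree decomposition puts a clique entirely inside one bag — forcing width ≥ 4. Therefore the treewidth is 4.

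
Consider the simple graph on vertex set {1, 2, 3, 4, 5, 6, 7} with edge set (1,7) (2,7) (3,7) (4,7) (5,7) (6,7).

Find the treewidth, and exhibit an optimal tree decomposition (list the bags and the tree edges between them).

Treewidth 1.
Bags: B1 = {6, 7}  B2 = {2, 7}  B3 = {5, 7}  B4 = {1, 7}  B5 = {4, 7}  B6 = {3, 7}
Tree: B1–B2, B2–B3, B2–B4, B1–B5, B3–B6

Each bag holds 2 vertices, so the decomposition has width 1, which upper-bounds the treewidth. G has an edge, so its treewidth is at least 1. Therefore the treewidth is 1.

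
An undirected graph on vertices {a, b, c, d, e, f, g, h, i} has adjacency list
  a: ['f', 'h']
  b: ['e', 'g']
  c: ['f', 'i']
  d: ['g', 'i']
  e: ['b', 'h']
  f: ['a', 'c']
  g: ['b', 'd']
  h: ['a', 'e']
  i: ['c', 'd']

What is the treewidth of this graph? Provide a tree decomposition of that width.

The largest bag has 3 vertices, giving width 2; this decomposition certifies tw(G) ≤ 2. The edges g–b–e–h–a–f–c–i–d–g form a cycle, so G is not a tree and its treewidth is at least 2. Combining the bounds, tw(G) = 2.

Treewidth 2.
One optimal decomposition is:
Bags: B1 = {b, e, g}  B2 = {e, g, h}  B3 = {a, g, h}  B4 = {a, f, g}  B5 = {c, f, g}  B6 = {c, g, i}  B7 = {d, g, i}
Tree: B1–B2, B2–B3, B3–B4, B4–B5, B5–B6, B6–B7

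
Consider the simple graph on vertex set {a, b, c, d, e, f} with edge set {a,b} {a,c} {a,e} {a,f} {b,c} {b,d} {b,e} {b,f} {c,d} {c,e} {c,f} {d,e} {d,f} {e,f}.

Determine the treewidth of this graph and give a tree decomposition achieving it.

Treewidth 4.
Bags: B1 = {a, b, c, e, f}  B2 = {b, c, d, e, f}
Tree: B1–B2

The largest bag has 5 vertices, giving width 4; this decomposition certifies tw(G) ≤ 4. On the other hand G contains the 5-clique {b, c, d, e, f}. A clique must lie in a single bag of any decomposition, so no decomposition can have width below 4. The upper and lower bounds meet at 4, so that is the treewidth.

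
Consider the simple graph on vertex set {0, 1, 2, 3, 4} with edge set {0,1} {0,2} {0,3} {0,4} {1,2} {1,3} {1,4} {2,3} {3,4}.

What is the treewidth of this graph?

A width-3 tree decomposition is:
Bags: B1 = {0, 1, 3, 4}  B2 = {0, 1, 2, 3}
Tree: B1–B2
The largest bag has 4 vertices, giving width 3; this decomposition certifies tw(G) ≤ 3. Conversely, {0, 1, 2, 3} is a clique of size 4, and the vertices of any clique must share a bag in every tree decomposition; so some bag has ≥ 4 vertices and tw(G) ≥ 3. Combining the bounds, tw(G) = 3.

3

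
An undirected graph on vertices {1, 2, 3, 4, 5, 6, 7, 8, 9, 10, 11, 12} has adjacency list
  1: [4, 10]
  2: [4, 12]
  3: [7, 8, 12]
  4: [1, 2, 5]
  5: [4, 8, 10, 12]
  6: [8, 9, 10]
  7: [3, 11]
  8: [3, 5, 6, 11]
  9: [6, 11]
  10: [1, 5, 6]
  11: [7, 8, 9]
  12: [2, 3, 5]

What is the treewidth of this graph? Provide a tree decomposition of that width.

Treewidth 3.
One optimal decomposition is:
Bags: B1 = {3, 7, 9, 11}  B2 = {3, 8, 9, 11}  B3 = {3, 6, 8, 9}  B4 = {3, 6, 8, 12}  B5 = {5, 6, 8, 12}  B6 = {5, 6, 10, 12}  B7 = {2, 5, 10, 12}  B8 = {2, 4, 5, 10}  B9 = {1, 2, 4, 10}
Tree: B1–B2, B2–B3, B3–B4, B4–B5, B5–B6, B6–B7, B7–B8, B8–B9

Every bag has size at most 4, so the width is 4 − 1 = 3 and tw(G) ≤ 3. For the lower bound: the 4 vertex sets {7,9,11}, {3}, {8}, {5,6,10,12} are disjoint, each induces a connected subgraph, and every pair is joined by at least one edge of G. Contracting each set to a single vertex therefore yields K_{4} as a minor, and since treewidth is minor-monotone, tw(G) ≥ tw(K_{4}) = 3. Therefore the treewidth is 3.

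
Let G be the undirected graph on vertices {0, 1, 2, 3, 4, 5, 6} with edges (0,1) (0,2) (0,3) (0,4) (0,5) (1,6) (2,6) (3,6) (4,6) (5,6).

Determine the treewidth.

A width-2 tree decomposition is:
Bags: B1 = {0, 1, 6}  B2 = {0, 5, 6}  B3 = {0, 4, 6}  B4 = {0, 2, 6}  B5 = {0, 3, 6}
Tree: B1–B2, B2–B3, B3–B4, B4–B5
Each bag holds 3 vertices, so the decomposition has width 2, which upper-bounds the treewidth. Since 6–1–0–5–6 is a cycle in G, G is not acyclic. Forests are exactly the graphs of treewidth ≤ 1, so tw(G) ≥ 2. Hence tw(G) = 2 exactly.

2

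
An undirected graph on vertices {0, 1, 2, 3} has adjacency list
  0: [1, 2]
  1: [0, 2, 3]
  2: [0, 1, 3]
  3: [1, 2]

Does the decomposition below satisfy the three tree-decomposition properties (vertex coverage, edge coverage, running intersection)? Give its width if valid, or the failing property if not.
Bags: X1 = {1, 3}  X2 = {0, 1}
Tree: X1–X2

No — vertex 2 appears in no bag.

A tree decomposition must satisfy three properties: every vertex lies in some bag; for every edge, both endpoints lie together in some bag; and for every vertex, the bags containing it form a connected subtree. Here vertex 2 appears in no bag, so the decomposition is invalid.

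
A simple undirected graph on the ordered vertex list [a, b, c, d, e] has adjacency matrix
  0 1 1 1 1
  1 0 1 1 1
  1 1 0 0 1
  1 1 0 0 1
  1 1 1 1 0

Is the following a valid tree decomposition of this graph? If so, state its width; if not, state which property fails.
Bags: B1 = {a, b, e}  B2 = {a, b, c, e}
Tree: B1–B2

A tree decomposition must satisfy three properties: every vertex lies in some bag; for every edge, both endpoints lie together in some bag; and for every vertex, the bags containing it form a connected subtree. Here vertex d appears in no bag, so the decomposition is invalid.

No — vertex d appears in no bag.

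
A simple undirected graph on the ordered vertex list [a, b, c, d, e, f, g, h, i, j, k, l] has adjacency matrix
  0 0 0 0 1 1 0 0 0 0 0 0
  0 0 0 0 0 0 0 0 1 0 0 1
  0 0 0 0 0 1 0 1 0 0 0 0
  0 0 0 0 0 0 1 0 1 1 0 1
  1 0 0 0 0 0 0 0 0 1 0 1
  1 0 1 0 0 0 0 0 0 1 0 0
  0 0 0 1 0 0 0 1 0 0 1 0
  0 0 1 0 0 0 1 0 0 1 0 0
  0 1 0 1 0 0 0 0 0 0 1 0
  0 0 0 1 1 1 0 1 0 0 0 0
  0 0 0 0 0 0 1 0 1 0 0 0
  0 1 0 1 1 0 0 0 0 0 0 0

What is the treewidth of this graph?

3

A width-3 tree decomposition is:
Bags: B1 = {b, i, k, l}  B2 = {d, i, k, l}  B3 = {d, g, k, l}  B4 = {d, e, g, l}  B5 = {d, e, g, j}  B6 = {e, g, h, j}  B7 = {a, e, h, j}  B8 = {a, f, h, j}  B9 = {a, c, f, h}
Tree: B1–B2, B2–B3, B3–B4, B4–B5, B5–B6, B6–B7, B7–B8, B8–B9
Every bag has size at most 4, so the width is 4 − 1 = 3 and tw(G) ≤ 3. For the lower bound: the 4 vertex sets {b,i,k}, {l}, {d}, {e,g,h,j} are disjoint, each induces a connected subgraph, and every pair is joined by at least one edge of G. Contracting each set to a single vertex therefore yields K_{4} as a minor, and since treewidth is minor-monotone, tw(G) ≥ tw(K_{4}) = 3. Therefore the treewidth is 3.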